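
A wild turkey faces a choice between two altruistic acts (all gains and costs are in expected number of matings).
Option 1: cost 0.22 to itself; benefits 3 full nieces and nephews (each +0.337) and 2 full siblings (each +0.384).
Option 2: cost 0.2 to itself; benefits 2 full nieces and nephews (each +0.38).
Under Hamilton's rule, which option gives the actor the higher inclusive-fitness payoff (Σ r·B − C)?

Option 1

Option 1: r to a full niece or nephew = 0.25.
Option 1: r to a full sibling = 0.5.
Option 1: Σ r·B − C = (3·0.25·0.337 + 2·0.5·0.384) − 0.22 = 0.41675.
Option 2: r to a full niece or nephew = 0.25.
Option 2: Σ r·B − C = (2·0.25·0.38) − 0.2 = -0.01.
Option 1 has the higher net inclusive-fitness payoff.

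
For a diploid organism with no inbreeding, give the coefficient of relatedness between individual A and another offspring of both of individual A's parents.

0.5

Each parent–offspring link contributes a factor of 1/2, and independent paths through distinct common ancestors add.
Full sibs share both parents — two paths of length 2: r = 2·(1/2)^2 = 1/2.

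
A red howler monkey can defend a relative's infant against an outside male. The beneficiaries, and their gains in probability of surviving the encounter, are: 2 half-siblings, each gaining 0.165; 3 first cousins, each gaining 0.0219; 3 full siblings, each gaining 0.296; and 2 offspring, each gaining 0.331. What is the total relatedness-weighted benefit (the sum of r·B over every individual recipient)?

r to a half-sibling = 0.25 (half-sibs share one parent — one path of length 2: r = (1/2)^2 = 1/4).
r to a first cousin = 0.125 (first cousins share one grandparent pair — two paths of length 4: r = 2·(1/2)^4 = 1/8).
r to a full sibling = 0.5 (full sibs share both parents — two paths of length 2: r = 2·(1/2)^2 = 1/2).
r to an offspring = 1/2 (one parent–offspring link: r = (1/2)^1 = 1/2).
Summing one r·B term per recipient: 2·0.25·0.165 + 3·0.125·0.0219 + 3·0.5·0.296 + 2·0.5·0.331 = 0.8657125.

0.8657125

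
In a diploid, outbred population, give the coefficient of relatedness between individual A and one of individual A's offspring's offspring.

0.25

Each parent–offspring link contributes a factor of 1/2, and independent paths through distinct common ancestors add.
Two parent–offspring links: r = (1/2)^2 = 1/4.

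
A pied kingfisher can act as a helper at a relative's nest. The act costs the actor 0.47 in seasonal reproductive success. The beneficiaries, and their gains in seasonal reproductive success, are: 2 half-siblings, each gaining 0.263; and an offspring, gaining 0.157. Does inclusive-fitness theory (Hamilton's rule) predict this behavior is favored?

No

Hamilton's rule: the trait is favored when the sum of r·B over every recipient exceeds the actor's cost C.
r to a half-sibling = 1/4 (half-sibs share one parent — one path of length 2: r = (1/2)^2 = 1/4).
r to an offspring = 0.5 (one parent–offspring link: r = (1/2)^1 = 1/2).
Summing one r·B term per recipient: 2·0.25·0.263 + 1·0.5·0.157 = 0.21.
0.21 < 0.47: the indirect benefit is less than the cost.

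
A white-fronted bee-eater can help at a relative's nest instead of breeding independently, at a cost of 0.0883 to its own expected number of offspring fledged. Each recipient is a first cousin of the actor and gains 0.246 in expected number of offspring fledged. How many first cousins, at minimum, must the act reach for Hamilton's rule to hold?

3

r to a first cousin = 0.125 (first cousins share one grandparent pair — two paths of length 4: r = 2·(1/2)^4 = 1/8).
Hamilton's rule: n·r·B > C  ⇒  n > C/(r·B) = 0.0883/(0.125·0.246) = 2.872.
The smallest integer exceeding 2.872 is 3.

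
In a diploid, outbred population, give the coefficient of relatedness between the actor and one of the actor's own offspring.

0.5

Each parent–offspring link contributes a factor of 1/2, and independent paths through distinct common ancestors add.
One parent–offspring link: r = (1/2)^1 = 1/2.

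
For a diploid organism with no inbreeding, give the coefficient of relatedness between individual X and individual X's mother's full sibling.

0.25

Each parent–offspring link contributes a factor of 1/2, and independent paths through distinct common ancestors add.
Full aunt/uncle↔niece/nephew: two paths of length 3 through the shared grandparent pair: r = 2·(1/2)^3 = 1/4.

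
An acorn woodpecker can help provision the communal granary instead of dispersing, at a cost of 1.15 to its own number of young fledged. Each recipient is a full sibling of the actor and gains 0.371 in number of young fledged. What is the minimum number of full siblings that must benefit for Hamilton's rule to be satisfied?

7

r to a full sibling = 1/2 (full sibs share both parents — two paths of length 2: r = 2·(1/2)^2 = 1/2).
Hamilton's rule: n·r·B > C  ⇒  n > C/(r·B) = 1.15/(0.5·0.371) = 6.199.
The smallest integer exceeding 6.199 is 7.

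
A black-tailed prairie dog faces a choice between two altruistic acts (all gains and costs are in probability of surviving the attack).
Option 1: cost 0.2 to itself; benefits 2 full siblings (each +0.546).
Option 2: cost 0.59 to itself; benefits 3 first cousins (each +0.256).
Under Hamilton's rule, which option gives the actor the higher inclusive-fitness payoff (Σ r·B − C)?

Option 1: r to a full sibling = 0.5.
Option 1: Σ r·B − C = (2·0.5·0.546) − 0.2 = 0.346.
Option 2: r to a first cousin = 0.125.
Option 2: Σ r·B − C = (3·0.125·0.256) − 0.59 = -0.494.
Option 1 has the higher net inclusive-fitness payoff.

Option 1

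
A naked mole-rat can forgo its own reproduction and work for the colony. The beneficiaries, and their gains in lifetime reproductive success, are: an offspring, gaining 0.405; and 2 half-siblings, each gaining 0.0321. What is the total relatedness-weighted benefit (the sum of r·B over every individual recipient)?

r to an offspring = 1/2 (one parent–offspring link: r = (1/2)^1 = 1/2).
r to a half-sibling = 0.25 (half-sibs share one parent — one path of length 2: r = (1/2)^2 = 1/4).
Summing one r·B term per recipient: 1·0.5·0.405 + 2·0.25·0.0321 = 0.21855.

0.21855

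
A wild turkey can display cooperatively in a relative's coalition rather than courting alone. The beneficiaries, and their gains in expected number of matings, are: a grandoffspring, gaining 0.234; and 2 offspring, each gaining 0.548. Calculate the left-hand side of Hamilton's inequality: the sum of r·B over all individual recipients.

0.6065

r to a grandoffspring = 0.25 (two parent–offspring links: r = (1/2)^2 = 1/4).
r to an offspring = 0.5 (one parent–offspring link: r = (1/2)^1 = 1/2).
Summing one r·B term per recipient: 1·0.25·0.234 + 2·0.5·0.548 = 0.6065.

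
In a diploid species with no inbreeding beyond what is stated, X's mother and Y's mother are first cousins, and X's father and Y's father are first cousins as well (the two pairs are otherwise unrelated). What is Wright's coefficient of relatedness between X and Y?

Relatedness sums over independent paths through distinct common ancestors.
X and Y are related in two ways: second cousins through their mothers (r = 1/32) and second cousins through their fathers (r = 1/32).
r = 1/32 + 1/32 = 1/16 = 0.0625.

0.0625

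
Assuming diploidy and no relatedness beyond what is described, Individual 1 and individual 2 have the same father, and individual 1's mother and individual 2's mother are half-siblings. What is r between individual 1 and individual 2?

Independent pedigree routes through distinct common ancestors add.
Individual 1 and individual 2 are related in two ways: half-sibs through their shared father (r = 1/4) and half first cousins through their mothers (r = 1/16).
r = 1/4 + 1/16 = 0.3125.

0.3125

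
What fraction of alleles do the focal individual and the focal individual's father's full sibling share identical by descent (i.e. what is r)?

Each parent–offspring link contributes a factor of 1/2, and independent paths through distinct common ancestors add.
Full aunt/uncle↔niece/nephew: two paths of length 3 through the shared grandparent pair: r = 2·(1/2)^3 = 1/4.

0.25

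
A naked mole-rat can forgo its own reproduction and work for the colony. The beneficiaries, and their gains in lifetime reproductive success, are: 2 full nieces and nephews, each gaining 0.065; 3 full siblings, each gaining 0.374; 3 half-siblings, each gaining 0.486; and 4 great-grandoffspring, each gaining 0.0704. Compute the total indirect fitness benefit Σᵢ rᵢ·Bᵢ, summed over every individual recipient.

r to a full niece or nephew = 1/4 (full aunt/uncle↔niece/nephew: two paths of length 3 through the shared grandparent pair: r = 2·(1/2)^3 = 1/4).
r to a full sibling = 0.5 (full sibs share both parents — two paths of length 2: r = 2·(1/2)^2 = 1/2).
r to a half-sibling = 1/4 (half-sibs share one parent — one path of length 2: r = (1/2)^2 = 1/4).
r to a great-grandoffspring = 0.125 (three parent–offspring links: r = (1/2)^3 = 1/8).
Summing one r·B term per recipient: 2·0.25·0.065 + 3·0.5·0.374 + 3·0.25·0.486 + 4·0.125·0.0704 = 0.9932.

0.9932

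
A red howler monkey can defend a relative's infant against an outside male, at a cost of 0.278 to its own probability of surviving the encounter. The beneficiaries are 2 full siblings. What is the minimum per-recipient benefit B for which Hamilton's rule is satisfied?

0.278

r to a full sibling = 1/2 (full sibs share both parents — two paths of length 2: r = 2·(1/2)^2 = 1/2).
Hamilton's rule with n recipients of equal r: n·r·B > C, so B > C/(n·r) = 0.278/(2·0.5) = 0.278.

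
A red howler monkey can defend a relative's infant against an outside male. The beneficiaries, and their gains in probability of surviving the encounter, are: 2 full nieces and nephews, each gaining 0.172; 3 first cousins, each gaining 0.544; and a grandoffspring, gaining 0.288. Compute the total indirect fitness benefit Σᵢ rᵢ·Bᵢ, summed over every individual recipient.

0.362

r to a full niece or nephew = 1/4 (full aunt/uncle↔niece/nephew: two paths of length 3 through the shared grandparent pair: r = 2·(1/2)^3 = 1/4).
r to a first cousin = 0.125 (first cousins share one grandparent pair — two paths of length 4: r = 2·(1/2)^4 = 1/8).
r to a grandoffspring = 1/4 (two parent–offspring links: r = (1/2)^2 = 1/4).
Summing one r·B term per recipient: 2·0.25·0.172 + 3·0.125·0.544 + 1·0.25·0.288 = 0.362.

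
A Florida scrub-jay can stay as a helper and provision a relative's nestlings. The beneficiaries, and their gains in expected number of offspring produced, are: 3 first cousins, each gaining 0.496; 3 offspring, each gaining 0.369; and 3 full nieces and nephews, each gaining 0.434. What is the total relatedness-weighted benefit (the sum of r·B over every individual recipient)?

r to a first cousin = 1/8 (first cousins share one grandparent pair — two paths of length 4: r = 2·(1/2)^4 = 1/8).
r to an offspring = 1/2 (one parent–offspring link: r = (1/2)^1 = 1/2).
r to a full niece or nephew = 1/4 (full aunt/uncle↔niece/nephew: two paths of length 3 through the shared grandparent pair: r = 2·(1/2)^3 = 1/4).
Summing one r·B term per recipient: 3·0.125·0.496 + 3·0.5·0.369 + 3·0.25·0.434 = 1.065.

1.065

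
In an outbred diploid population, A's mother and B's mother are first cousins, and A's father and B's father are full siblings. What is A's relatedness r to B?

0.15625

Wright's path rule: contributions from independent ancestry routes add.
A and B are related in two ways: second cousins through their mothers (r = 1/32) and first cousins through their fathers (r = 1/8).
r = 1/32 + 1/8 = 0.15625.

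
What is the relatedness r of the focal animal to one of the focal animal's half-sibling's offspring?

0.125

Each parent–offspring link contributes a factor of 1/2, and independent paths through distinct common ancestors add.
Half-aunt/uncle↔niece/nephew: one path of length 3: r = (1/2)^3 = 1/8.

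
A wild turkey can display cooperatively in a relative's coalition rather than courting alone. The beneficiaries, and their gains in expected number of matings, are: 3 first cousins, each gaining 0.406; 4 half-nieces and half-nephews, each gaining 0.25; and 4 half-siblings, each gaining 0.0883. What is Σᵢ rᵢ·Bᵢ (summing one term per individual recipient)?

0.36555

r to a first cousin = 1/8 (first cousins share one grandparent pair — two paths of length 4: r = 2·(1/2)^4 = 1/8).
r to a half-niece or half-nephew = 0.125 (half-aunt/uncle↔niece/nephew: one path of length 3: r = (1/2)^3 = 1/8).
r to a half-sibling = 0.25 (half-sibs share one parent — one path of length 2: r = (1/2)^2 = 1/4).
Summing one r·B term per recipient: 3·0.125·0.406 + 4·0.125·0.25 + 4·0.25·0.0883 = 0.36555.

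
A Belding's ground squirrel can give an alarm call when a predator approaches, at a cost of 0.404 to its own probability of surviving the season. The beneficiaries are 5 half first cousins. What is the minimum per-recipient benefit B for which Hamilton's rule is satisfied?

1.2928

r to a half first cousin = 0.0625 (half first cousins share one grandparent — one path of length 4: r = (1/2)^4 = 1/16).
Hamilton's rule with n recipients of equal r: n·r·B > C, so B > C/(n·r) = 0.404/(5·0.0625) = 1.2928.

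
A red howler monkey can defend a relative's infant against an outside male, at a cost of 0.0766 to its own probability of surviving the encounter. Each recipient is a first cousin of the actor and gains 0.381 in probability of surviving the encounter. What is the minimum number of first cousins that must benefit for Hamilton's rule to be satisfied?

2

r to a first cousin = 1/8 (first cousins share one grandparent pair — two paths of length 4: r = 2·(1/2)^4 = 1/8).
Hamilton's rule: n·r·B > C  ⇒  n > C/(r·B) = 0.0766/(0.125·0.381) = 1.608.
The smallest integer exceeding 1.608 is 2.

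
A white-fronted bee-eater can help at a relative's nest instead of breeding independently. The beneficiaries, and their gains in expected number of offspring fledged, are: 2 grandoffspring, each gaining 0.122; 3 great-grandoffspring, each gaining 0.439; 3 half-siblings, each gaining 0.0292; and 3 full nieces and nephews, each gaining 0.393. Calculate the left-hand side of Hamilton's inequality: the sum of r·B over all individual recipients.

r to a grandoffspring = 1/4 (two parent–offspring links: r = (1/2)^2 = 1/4).
r to a great-grandoffspring = 1/8 (three parent–offspring links: r = (1/2)^3 = 1/8).
r to a half-sibling = 1/4 (half-sibs share one parent — one path of length 2: r = (1/2)^2 = 1/4).
r to a full niece or nephew = 0.25 (full aunt/uncle↔niece/nephew: two paths of length 3 through the shared grandparent pair: r = 2·(1/2)^3 = 1/4).
Summing one r·B term per recipient: 2·0.25·0.122 + 3·0.125·0.439 + 3·0.25·0.0292 + 3·0.25·0.393 = 0.542275.

0.542275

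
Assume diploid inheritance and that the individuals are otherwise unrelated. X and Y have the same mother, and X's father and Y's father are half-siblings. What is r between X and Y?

Relatedness sums over independent paths through distinct common ancestors.
X and Y are related in two ways: half-sibs through their shared mother (r = 1/4) and half first cousins through their fathers (r = 1/16).
r = 1/4 + 1/16 = 5/16 = 0.3125.

0.3125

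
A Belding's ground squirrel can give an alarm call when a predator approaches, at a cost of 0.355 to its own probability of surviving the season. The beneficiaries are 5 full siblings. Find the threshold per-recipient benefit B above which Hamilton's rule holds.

0.142

r to a full sibling = 0.5 (full sibs share both parents — two paths of length 2: r = 2·(1/2)^2 = 1/2).
Hamilton's rule with n recipients of equal r: n·r·B > C, so B > C/(n·r) = 0.355/(5·0.5) = 0.142.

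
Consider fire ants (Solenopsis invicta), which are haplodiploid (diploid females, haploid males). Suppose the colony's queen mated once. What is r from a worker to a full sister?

Haplodiploid full sisters inherit their father's entire haploid genome identically (contributing 1/2) and on average half of their mother's contribution (1/2 · 1/2 = 1/4); r = 1/2 + 1/4 = 3/4.

0.75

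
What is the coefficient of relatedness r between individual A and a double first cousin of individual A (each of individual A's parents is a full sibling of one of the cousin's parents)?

Each parent–offspring link contributes a factor of 1/2, and independent paths through distinct common ancestors add.
Double first cousins share both grandparent pairs — four paths of length 4: r = 4·(1/2)^4 = 1/4.

0.25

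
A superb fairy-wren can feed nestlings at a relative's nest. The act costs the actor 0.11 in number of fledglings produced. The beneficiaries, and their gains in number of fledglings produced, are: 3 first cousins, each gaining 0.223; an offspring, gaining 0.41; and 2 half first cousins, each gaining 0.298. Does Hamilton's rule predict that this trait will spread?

Yes

Hamilton's rule: the trait is favored when the sum of r·B over every recipient exceeds the actor's cost C.
r to a first cousin = 0.125 (first cousins share one grandparent pair — two paths of length 4: r = 2·(1/2)^4 = 1/8).
r to an offspring = 0.5 (one parent–offspring link: r = (1/2)^1 = 1/2).
r to a half first cousin = 0.0625 (half first cousins share one grandparent — one path of length 4: r = (1/2)^4 = 1/16).
Summing one r·B term per recipient: 3·0.125·0.223 + 1·0.5·0.41 + 2·0.0625·0.298 = 0.325875.
0.325875 > 0.11: the indirect benefit exceeds the cost.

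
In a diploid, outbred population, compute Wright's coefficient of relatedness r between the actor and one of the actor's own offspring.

0.5

Each parent–offspring link contributes a factor of 1/2, and independent paths through distinct common ancestors add.
One parent–offspring link: r = (1/2)^1 = 1/2.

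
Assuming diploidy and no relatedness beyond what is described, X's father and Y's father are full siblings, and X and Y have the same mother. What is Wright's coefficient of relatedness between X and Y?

0.375

Relatedness sums over independent paths through distinct common ancestors.
X and Y are related in two ways: first cousins through their fathers (r = 1/8) and half-sibs through their shared mother (r = 1/4).
r = 1/8 + 1/4 = 0.375.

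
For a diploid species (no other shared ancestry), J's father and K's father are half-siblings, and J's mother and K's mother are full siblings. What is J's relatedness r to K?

Wright's path rule: contributions from independent ancestry routes add.
J and K are related in two ways: half first cousins through their fathers (r = 1/16) and first cousins through their mothers (r = 1/8).
r = 1/16 + 1/8 = 0.1875.

0.1875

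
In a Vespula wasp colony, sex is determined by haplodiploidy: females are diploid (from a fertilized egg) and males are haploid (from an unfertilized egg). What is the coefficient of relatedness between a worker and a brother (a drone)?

0.25

Her haploid brother carries none of their father's genes and a random half of their mother's genome; that half matches the maternal half of her own genome with probability 1/2: r = 1/2 · 1/2 = 1/4.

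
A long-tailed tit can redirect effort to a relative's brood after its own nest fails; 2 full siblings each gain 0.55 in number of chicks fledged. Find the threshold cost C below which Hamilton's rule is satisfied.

0.55

r to a full sibling = 1/2 (full sibs share both parents — two paths of length 2: r = 2·(1/2)^2 = 1/2).
Hamilton's rule: n·r·B > C, so the trait is favored while C < n·r·B = 2·0.5·0.55 = 0.55.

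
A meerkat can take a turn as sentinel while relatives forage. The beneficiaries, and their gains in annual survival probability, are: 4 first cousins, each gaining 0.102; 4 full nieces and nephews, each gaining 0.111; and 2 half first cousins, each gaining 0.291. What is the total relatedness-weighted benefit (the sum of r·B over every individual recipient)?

0.198375

r to a first cousin = 1/8 (first cousins share one grandparent pair — two paths of length 4: r = 2·(1/2)^4 = 1/8).
r to a full niece or nephew = 1/4 (full aunt/uncle↔niece/nephew: two paths of length 3 through the shared grandparent pair: r = 2·(1/2)^3 = 1/4).
r to a half first cousin = 0.0625 (half first cousins share one grandparent — one path of length 4: r = (1/2)^4 = 1/16).
Summing one r·B term per recipient: 4·0.125·0.102 + 4·0.25·0.111 + 2·0.0625·0.291 = 0.198375.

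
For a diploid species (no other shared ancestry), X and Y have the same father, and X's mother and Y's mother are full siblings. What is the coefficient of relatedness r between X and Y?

0.375

Wright's path rule: contributions from independent ancestry routes add.
X and Y are related in two ways: half-sibs through their shared father (r = 1/4) and first cousins through their mothers (r = 1/8).
r = 1/4 + 1/8 = 3/8 = 0.375.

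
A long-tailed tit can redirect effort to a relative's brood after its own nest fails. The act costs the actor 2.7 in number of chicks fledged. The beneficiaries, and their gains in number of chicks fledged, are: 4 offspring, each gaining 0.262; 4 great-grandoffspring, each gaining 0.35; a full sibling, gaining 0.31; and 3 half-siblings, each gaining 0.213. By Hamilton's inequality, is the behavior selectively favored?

Hamilton's rule: the trait is favored when the sum of r·B over every recipient exceeds the actor's cost C.
r to an offspring = 1/2 (one parent–offspring link: r = (1/2)^1 = 1/2).
r to a great-grandoffspring = 1/8 (three parent–offspring links: r = (1/2)^3 = 1/8).
r to a full sibling = 0.5 (full sibs share both parents — two paths of length 2: r = 2·(1/2)^2 = 1/2).
r to a half-sibling = 1/4 (half-sibs share one parent — one path of length 2: r = (1/2)^2 = 1/4).
Summing one r·B term per recipient: 4·0.5·0.262 + 4·0.125·0.35 + 1·0.5·0.31 + 3·0.25·0.213 = 1.01375.
1.01375 < 2.7: the indirect benefit is less than the cost.

No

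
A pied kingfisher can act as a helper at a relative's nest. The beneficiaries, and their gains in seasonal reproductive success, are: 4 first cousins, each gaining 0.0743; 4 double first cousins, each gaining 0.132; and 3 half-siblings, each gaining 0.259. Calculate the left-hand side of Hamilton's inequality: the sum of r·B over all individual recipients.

r to a first cousin = 0.125 (first cousins share one grandparent pair — two paths of length 4: r = 2·(1/2)^4 = 1/8).
r to a double first cousin = 0.25 (double first cousins share both grandparent pairs — four paths of length 4: r = 4·(1/2)^4 = 1/4).
r to a half-sibling = 1/4 (half-sibs share one parent — one path of length 2: r = (1/2)^2 = 1/4).
Summing one r·B term per recipient: 4·0.125·0.0743 + 4·0.25·0.132 + 3·0.25·0.259 = 0.3634.

0.3634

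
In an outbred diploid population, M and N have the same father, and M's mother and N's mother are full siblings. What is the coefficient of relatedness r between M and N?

0.375

Relatedness sums over independent paths through distinct common ancestors.
M and N are related in two ways: half-sibs through their shared father (r = 1/4) and first cousins through their mothers (r = 1/8).
r = 1/4 + 1/8 = 3/8 = 0.375.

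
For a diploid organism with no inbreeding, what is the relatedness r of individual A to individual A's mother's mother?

0.25

Each parent–offspring link contributes a factor of 1/2, and independent paths through distinct common ancestors add.
Two parent–offspring links: r = (1/2)^2 = 1/4.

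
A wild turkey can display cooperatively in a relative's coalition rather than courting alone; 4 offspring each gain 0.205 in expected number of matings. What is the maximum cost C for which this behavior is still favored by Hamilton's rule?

0.41

r to an offspring = 1/2 (one parent–offspring link: r = (1/2)^1 = 1/2).
Hamilton's rule: n·r·B > C, so the trait is favored while C < n·r·B = 4·0.5·0.205 = 0.41.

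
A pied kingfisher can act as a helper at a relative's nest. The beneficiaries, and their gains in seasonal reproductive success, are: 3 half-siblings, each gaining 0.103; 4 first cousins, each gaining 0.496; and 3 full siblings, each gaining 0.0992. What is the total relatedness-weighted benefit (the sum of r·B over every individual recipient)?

r to a half-sibling = 1/4 (half-sibs share one parent — one path of length 2: r = (1/2)^2 = 1/4).
r to a first cousin = 0.125 (first cousins share one grandparent pair — two paths of length 4: r = 2·(1/2)^4 = 1/8).
r to a full sibling = 0.5 (full sibs share both parents — two paths of length 2: r = 2·(1/2)^2 = 1/2).
Summing one r·B term per recipient: 3·0.25·0.103 + 4·0.125·0.496 + 3·0.5·0.0992 = 0.47405.

0.47405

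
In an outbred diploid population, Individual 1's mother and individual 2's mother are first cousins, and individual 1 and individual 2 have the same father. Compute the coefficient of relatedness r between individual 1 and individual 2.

0.28125

Relatedness sums over independent paths through distinct common ancestors.
Individual 1 and individual 2 are related in two ways: second cousins through their mothers (r = 1/32) and half-sibs through their shared father (r = 1/4).
r = 1/32 + 1/4 = 0.28125.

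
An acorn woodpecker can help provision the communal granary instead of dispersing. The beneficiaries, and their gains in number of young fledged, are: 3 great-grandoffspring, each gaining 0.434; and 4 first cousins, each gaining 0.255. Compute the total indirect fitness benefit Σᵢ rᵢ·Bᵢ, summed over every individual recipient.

0.29025

r to a great-grandoffspring = 1/8 (three parent–offspring links: r = (1/2)^3 = 1/8).
r to a first cousin = 1/8 (first cousins share one grandparent pair — two paths of length 4: r = 2·(1/2)^4 = 1/8).
Summing one r·B term per recipient: 3·0.125·0.434 + 4·0.125·0.255 = 0.29025.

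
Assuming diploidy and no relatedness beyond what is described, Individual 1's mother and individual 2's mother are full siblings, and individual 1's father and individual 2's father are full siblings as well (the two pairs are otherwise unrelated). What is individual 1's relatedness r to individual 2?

Wright's path rule: contributions from independent ancestry routes add.
Individual 1 and individual 2 are related in two ways: first cousins through their mothers (r = 1/8) and first cousins through their fathers (r = 1/8) — i.e. double first cousins.
r = 1/8 + 1/8 = 1/4 = 0.25.

0.25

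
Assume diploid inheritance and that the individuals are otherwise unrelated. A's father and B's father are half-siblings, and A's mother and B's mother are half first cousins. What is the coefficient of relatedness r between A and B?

0.078125

With two independent routes of shared ancestry, r is the sum of the two contributions.
A and B are related in two ways: half first cousins through their fathers (r = 1/16) and half second cousins through their mothers (r = 1/64).
r = 1/16 + 1/64 = 5/64 = 0.078125.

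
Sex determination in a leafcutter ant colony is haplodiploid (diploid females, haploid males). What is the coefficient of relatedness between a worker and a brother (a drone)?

0.25

Her haploid brother carries none of their father's genes and a random half of their mother's genome; that half matches the maternal half of her own genome with probability 1/2: r = 1/2 · 1/2 = 1/4.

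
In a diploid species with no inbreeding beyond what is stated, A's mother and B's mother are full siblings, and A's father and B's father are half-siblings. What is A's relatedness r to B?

Relatedness sums over independent paths through distinct common ancestors.
A and B are related in two ways: first cousins through their mothers (r = 1/8) and half first cousins through their fathers (r = 1/16).
r = 1/8 + 1/16 = 0.1875.

0.1875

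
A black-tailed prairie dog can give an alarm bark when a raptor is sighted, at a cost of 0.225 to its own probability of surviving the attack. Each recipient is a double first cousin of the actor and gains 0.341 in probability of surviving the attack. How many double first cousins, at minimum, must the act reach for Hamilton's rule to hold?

3

r to a double first cousin = 0.25 (double first cousins share both grandparent pairs — four paths of length 4: r = 4·(1/2)^4 = 1/4).
Hamilton's rule: n·r·B > C  ⇒  n > C/(r·B) = 0.225/(0.25·0.341) = 2.639.
The smallest integer exceeding 2.639 is 3.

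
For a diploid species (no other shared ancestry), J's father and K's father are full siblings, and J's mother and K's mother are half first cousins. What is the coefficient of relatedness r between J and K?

0.140625

Independent pedigree routes through distinct common ancestors add.
J and K are related in two ways: first cousins through their fathers (r = 1/8) and half second cousins through their mothers (r = 1/64).
r = 1/8 + 1/64 = 0.140625.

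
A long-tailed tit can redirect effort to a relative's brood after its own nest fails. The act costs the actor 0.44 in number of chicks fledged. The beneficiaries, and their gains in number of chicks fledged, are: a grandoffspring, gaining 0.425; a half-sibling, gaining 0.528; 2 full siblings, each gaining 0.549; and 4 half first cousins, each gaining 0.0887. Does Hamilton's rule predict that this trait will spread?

Hamilton's rule: the trait is favored when the sum of r·B over every recipient exceeds the actor's cost C.
r to a grandoffspring = 1/4 (two parent–offspring links: r = (1/2)^2 = 1/4).
r to a half-sibling = 0.25 (half-sibs share one parent — one path of length 2: r = (1/2)^2 = 1/4).
r to a full sibling = 0.5 (full sibs share both parents — two paths of length 2: r = 2·(1/2)^2 = 1/2).
r to a half first cousin = 0.0625 (half first cousins share one grandparent — one path of length 4: r = (1/2)^4 = 1/16).
Summing one r·B term per recipient: 1·0.25·0.425 + 1·0.25·0.528 + 2·0.5·0.549 + 4·0.0625·0.0887 = 0.809425.
0.809425 > 0.44: the indirect benefit exceeds the cost.

Yes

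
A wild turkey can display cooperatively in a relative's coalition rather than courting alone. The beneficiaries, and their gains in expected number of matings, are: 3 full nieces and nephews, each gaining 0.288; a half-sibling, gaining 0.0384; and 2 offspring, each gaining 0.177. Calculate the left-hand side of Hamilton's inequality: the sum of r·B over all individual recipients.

r to a full niece or nephew = 1/4 (full aunt/uncle↔niece/nephew: two paths of length 3 through the shared grandparent pair: r = 2·(1/2)^3 = 1/4).
r to a half-sibling = 0.25 (half-sibs share one parent — one path of length 2: r = (1/2)^2 = 1/4).
r to an offspring = 0.5 (one parent–offspring link: r = (1/2)^1 = 1/2).
Summing one r·B term per recipient: 3·0.25·0.288 + 1·0.25·0.0384 + 2·0.5·0.177 = 0.4026.

0.4026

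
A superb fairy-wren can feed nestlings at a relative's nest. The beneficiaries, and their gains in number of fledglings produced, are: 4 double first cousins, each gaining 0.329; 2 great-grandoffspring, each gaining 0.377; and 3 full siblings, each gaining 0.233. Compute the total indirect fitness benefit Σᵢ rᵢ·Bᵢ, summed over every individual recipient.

0.77275

r to a double first cousin = 0.25 (double first cousins share both grandparent pairs — four paths of length 4: r = 4·(1/2)^4 = 1/4).
r to a great-grandoffspring = 0.125 (three parent–offspring links: r = (1/2)^3 = 1/8).
r to a full sibling = 1/2 (full sibs share both parents — two paths of length 2: r = 2·(1/2)^2 = 1/2).
Summing one r·B term per recipient: 4·0.25·0.329 + 2·0.125·0.377 + 3·0.5·0.233 = 0.77275.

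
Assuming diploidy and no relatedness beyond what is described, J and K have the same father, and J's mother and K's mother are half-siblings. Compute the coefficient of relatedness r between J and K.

0.3125

Relatedness sums over independent paths through distinct common ancestors.
J and K are related in two ways: half-sibs through their shared father (r = 1/4) and half first cousins through their mothers (r = 1/16).
r = 1/4 + 1/16 = 5/16 = 0.3125.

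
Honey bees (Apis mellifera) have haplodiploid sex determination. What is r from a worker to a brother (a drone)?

0.25

Her haploid brother carries none of their father's genes and a random half of their mother's genome; that half matches the maternal half of her own genome with probability 1/2: r = 1/2 · 1/2 = 1/4.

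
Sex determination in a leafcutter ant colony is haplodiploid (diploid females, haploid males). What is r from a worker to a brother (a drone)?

Her haploid brother carries none of their father's genes and a random half of their mother's genome; that half matches the maternal half of her own genome with probability 1/2: r = 1/2 · 1/2 = 1/4.

0.25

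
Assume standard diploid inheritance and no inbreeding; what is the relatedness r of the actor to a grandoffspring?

Two parent–offspring links: r = (1/2)^2 = 1/4.

0.25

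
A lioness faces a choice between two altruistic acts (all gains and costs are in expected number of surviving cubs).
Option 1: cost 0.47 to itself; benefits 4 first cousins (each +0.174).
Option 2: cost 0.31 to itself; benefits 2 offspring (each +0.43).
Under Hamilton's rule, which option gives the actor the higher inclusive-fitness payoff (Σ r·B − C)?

Option 1: r to a first cousin = 0.125.
Option 1: Σ r·B − C = (4·0.125·0.174) − 0.47 = -0.383.
Option 2: r to an offspring = 0.5.
Option 2: Σ r·B − C = (2·0.5·0.43) − 0.31 = 0.12.
Option 2 has the higher net inclusive-fitness payoff.

Option 2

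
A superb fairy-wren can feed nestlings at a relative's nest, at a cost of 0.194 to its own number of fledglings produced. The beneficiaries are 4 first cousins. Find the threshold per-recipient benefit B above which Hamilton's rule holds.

r to a first cousin = 1/8 (first cousins share one grandparent pair — two paths of length 4: r = 2·(1/2)^4 = 1/8).
Hamilton's rule with n recipients of equal r: n·r·B > C, so B > C/(n·r) = 0.194/(4·0.125) = 0.388.

0.388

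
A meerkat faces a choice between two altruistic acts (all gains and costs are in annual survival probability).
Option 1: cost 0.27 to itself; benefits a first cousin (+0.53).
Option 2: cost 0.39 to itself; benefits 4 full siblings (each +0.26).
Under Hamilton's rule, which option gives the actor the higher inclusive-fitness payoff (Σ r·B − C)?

Option 2

Option 1: r to a first cousin = 0.125.
Option 1: Σ r·B − C = (1·0.125·0.53) − 0.27 = -0.20375.
Option 2: r to a full sibling = 0.5.
Option 2: Σ r·B − C = (4·0.5·0.26) − 0.39 = 0.13.
Option 2 has the higher net inclusive-fitness payoff.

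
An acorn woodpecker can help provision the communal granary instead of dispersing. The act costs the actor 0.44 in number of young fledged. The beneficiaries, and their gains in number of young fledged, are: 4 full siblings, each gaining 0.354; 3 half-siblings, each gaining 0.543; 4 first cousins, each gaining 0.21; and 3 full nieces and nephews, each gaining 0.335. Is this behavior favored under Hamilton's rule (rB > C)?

Hamilton's rule: the trait is favored when the sum of r·B over every recipient exceeds the actor's cost C.
r to a full sibling = 1/2 (full sibs share both parents — two paths of length 2: r = 2·(1/2)^2 = 1/2).
r to a half-sibling = 0.25 (half-sibs share one parent — one path of length 2: r = (1/2)^2 = 1/4).
r to a first cousin = 1/8 (first cousins share one grandparent pair — two paths of length 4: r = 2·(1/2)^4 = 1/8).
r to a full niece or nephew = 1/4 (full aunt/uncle↔niece/nephew: two paths of length 3 through the shared grandparent pair: r = 2·(1/2)^3 = 1/4).
Summing one r·B term per recipient: 4·0.5·0.354 + 3·0.25·0.543 + 4·0.125·0.21 + 3·0.25·0.335 = 1.4715.
1.4715 > 0.44: the indirect benefit exceeds the cost.

Yes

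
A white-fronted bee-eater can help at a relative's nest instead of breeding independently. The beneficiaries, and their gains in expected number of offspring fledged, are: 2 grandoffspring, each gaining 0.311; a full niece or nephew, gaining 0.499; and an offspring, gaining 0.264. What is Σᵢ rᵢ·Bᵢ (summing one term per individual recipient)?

0.41225

r to a grandoffspring = 1/4 (two parent–offspring links: r = (1/2)^2 = 1/4).
r to a full niece or nephew = 0.25 (full aunt/uncle↔niece/nephew: two paths of length 3 through the shared grandparent pair: r = 2·(1/2)^3 = 1/4).
r to an offspring = 0.5 (one parent–offspring link: r = (1/2)^1 = 1/2).
Summing one r·B term per recipient: 2·0.25·0.311 + 1·0.25·0.499 + 1·0.5·0.264 = 0.41225.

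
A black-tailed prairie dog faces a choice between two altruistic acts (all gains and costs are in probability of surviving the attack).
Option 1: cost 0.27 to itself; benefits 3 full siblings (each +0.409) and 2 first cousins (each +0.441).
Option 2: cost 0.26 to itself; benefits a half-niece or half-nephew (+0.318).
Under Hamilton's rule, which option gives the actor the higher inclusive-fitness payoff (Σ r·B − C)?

Option 1: r to a full sibling = 0.5.
Option 1: r to a first cousin = 0.125.
Option 1: Σ r·B − C = (3·0.5·0.409 + 2·0.125·0.441) − 0.27 = 0.45375.
Option 2: r to a half-niece or half-nephew = 0.125.
Option 2: Σ r·B − C = (1·0.125·0.318) − 0.26 = -0.22025.
Option 1 has the higher net inclusive-fitness payoff.

Option 1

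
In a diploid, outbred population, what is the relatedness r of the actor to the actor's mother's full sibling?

Each parent–offspring link contributes a factor of 1/2, and independent paths through distinct common ancestors add.
Full aunt/uncle↔niece/nephew: two paths of length 3 through the shared grandparent pair: r = 2·(1/2)^3 = 1/4.

0.25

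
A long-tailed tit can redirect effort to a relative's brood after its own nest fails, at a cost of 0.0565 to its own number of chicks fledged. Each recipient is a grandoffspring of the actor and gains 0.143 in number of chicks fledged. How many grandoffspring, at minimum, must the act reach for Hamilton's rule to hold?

2

r to a grandoffspring = 1/4 (two parent–offspring links: r = (1/2)^2 = 1/4).
Hamilton's rule: n·r·B > C  ⇒  n > C/(r·B) = 0.0565/(0.25·0.143) = 1.58.
The smallest integer exceeding 1.58 is 2.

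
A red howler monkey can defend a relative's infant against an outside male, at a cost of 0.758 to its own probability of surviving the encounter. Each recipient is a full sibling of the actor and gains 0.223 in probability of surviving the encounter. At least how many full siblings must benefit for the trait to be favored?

7

r to a full sibling = 1/2 (full sibs share both parents — two paths of length 2: r = 2·(1/2)^2 = 1/2).
Hamilton's rule: n·r·B > C  ⇒  n > C/(r·B) = 0.758/(0.5·0.223) = 6.798.
The smallest integer exceeding 6.798 is 7.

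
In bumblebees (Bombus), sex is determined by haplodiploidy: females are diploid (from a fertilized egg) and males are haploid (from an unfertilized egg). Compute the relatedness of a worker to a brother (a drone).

0.25

Her haploid brother carries none of their father's genes and a random half of their mother's genome; that half matches the maternal half of her own genome with probability 1/2: r = 1/2 · 1/2 = 1/4.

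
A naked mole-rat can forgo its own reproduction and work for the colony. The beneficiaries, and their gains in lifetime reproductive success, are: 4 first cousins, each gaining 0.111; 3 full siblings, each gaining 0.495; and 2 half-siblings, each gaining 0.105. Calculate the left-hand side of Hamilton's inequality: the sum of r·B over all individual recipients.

r to a first cousin = 0.125 (first cousins share one grandparent pair — two paths of length 4: r = 2·(1/2)^4 = 1/8).
r to a full sibling = 0.5 (full sibs share both parents — two paths of length 2: r = 2·(1/2)^2 = 1/2).
r to a half-sibling = 0.25 (half-sibs share one parent — one path of length 2: r = (1/2)^2 = 1/4).
Summing one r·B term per recipient: 4·0.125·0.111 + 3·0.5·0.495 + 2·0.25·0.105 = 0.8505.

0.8505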